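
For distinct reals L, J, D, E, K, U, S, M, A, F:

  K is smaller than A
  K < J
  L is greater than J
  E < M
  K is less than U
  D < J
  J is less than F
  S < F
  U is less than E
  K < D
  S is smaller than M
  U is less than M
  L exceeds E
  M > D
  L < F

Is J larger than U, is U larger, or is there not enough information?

undetermined

Following every chain through U: above U we get E, M, L, F; below U we get K.
J is not reached, and no chain runs the other way from J to U.
So the given relations leave the order of U and J undetermined.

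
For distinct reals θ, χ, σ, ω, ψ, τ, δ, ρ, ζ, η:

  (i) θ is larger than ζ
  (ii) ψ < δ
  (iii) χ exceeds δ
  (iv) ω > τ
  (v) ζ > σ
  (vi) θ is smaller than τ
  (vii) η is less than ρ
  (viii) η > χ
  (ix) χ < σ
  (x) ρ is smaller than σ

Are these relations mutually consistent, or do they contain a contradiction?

Every relation is compatible with ψ < δ < χ < η < ρ < σ < ζ < θ < τ < ω; the set is consistent.

consistent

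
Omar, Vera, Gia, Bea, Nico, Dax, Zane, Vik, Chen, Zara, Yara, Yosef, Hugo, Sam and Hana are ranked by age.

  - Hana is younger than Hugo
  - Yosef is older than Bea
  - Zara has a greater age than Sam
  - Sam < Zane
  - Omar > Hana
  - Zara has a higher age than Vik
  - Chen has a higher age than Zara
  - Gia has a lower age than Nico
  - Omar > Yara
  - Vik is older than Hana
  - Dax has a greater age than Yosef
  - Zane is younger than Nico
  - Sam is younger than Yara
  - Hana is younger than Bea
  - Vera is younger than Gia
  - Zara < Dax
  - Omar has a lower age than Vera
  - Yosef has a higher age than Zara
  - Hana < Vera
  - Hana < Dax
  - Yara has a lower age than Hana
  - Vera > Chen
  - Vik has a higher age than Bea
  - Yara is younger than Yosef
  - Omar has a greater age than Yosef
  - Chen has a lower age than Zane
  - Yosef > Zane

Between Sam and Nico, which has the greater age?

Nico

Sam < Yara and Yara < Hana give Sam < Hana.
Then Hana < Bea extends the chain to Bea.
With Bea < Vik: Sam < Yara < Hana < Bea < Vik.
Then Vik < Zara extends the chain to Zara.
Then Zara < Chen extends the chain to Chen.
With Chen < Zane: Sam < Yara < Hana < Bea < Vik < Zara < Chen < Zane.
Then Zane < Yosef extends the chain to Yosef.
Then Yosef < Omar extends the chain to Omar.
With Omar < Vera: Sam < Yara < Hana < Bea < Vik < Zara < Chen < Zane < Yosef < Omar < Vera.
Then Vera < Gia extends the chain to Gia.
With Gia < Nico: Sam < Yara < Hana < Bea < Vik < Zara < Chen < Zane < Yosef < Omar < Vera < Gia < Nico.
So Sam < Nico; Nico is the older of the two.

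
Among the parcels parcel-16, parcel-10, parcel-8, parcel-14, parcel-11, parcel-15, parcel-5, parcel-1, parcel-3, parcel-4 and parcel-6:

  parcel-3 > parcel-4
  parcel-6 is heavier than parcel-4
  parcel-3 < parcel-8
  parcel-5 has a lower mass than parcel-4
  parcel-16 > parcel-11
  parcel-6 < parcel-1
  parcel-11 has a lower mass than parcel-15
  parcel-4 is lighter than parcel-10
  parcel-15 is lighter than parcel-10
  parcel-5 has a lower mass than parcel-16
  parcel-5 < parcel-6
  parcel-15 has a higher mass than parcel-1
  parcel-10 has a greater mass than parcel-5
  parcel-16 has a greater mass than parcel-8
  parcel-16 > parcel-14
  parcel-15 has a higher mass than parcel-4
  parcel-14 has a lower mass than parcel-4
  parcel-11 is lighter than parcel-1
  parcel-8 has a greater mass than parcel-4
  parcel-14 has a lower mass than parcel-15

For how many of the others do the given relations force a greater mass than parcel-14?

8

Directly above parcel-14: parcel-4, parcel-15, parcel-16.
One step further: parcel-6, parcel-3, parcel-8, parcel-10 (7 so far).
One step further: parcel-1 (8 so far).
Nothing else is reachable above parcel-14; 8 in all.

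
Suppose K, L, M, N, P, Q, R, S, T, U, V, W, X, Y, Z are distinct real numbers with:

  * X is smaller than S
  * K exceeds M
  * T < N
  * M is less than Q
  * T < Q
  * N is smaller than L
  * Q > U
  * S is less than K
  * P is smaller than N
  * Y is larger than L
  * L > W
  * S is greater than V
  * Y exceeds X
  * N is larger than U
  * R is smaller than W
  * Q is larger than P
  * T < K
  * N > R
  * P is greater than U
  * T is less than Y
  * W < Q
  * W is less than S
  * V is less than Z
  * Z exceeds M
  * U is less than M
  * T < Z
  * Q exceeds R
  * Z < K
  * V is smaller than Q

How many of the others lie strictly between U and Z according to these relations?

1

The relations place U below Z. An element lies strictly between them when it is forced above U and also forced below Z.
Above U: {M, P, Q, N, L, Y, K}. Below Z: {V, M, T}.
Intersection: {M} — 1.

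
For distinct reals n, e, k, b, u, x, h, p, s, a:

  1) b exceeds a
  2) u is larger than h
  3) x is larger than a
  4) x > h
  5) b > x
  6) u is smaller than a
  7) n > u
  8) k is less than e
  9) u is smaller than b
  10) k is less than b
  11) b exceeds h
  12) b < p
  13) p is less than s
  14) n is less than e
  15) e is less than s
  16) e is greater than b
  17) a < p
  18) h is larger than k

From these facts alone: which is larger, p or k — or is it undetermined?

p

Following the relations from k: k < h < u < a < x < b < p.
So p is larger.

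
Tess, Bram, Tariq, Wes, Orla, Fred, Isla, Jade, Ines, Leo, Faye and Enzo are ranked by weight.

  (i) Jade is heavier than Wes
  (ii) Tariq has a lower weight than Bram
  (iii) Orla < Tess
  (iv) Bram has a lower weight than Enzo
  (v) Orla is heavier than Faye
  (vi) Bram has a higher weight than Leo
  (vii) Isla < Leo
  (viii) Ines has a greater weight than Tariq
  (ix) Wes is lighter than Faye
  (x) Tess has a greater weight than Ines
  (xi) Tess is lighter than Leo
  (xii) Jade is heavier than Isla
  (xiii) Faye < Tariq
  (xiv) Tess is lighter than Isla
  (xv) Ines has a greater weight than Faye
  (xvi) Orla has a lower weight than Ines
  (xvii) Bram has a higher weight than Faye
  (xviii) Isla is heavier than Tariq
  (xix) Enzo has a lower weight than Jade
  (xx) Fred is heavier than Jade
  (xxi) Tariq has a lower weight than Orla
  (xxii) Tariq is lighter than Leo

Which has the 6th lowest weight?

Tess

Piecing the relations together gives one ordering: Wes < Faye < Tariq < Orla < Ines < Tess < Isla < Leo < Bram < Enzo < Jade < Fred.
The 6th smallest is Tess.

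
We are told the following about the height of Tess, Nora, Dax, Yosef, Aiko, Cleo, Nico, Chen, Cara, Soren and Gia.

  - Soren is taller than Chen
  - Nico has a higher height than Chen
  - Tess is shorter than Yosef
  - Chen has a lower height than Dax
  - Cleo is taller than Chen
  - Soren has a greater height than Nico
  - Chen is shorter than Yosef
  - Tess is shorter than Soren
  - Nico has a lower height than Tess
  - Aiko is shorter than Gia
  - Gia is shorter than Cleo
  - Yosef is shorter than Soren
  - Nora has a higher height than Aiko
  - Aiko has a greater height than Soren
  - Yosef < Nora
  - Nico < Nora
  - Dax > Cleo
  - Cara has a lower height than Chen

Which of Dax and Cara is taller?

Dax

Link the given pairs in sequence: Cara < Chen; Chen < Nico; Nico < Tess; Tess < Yosef; Yosef < Soren; Soren < Aiko; Aiko < Gia; Gia < Cleo; Cleo < Dax.
Chaining these gives Cara < Chen < Nico < Tess < Yosef < Soren < Aiko < Gia < Cleo < Dax.
So Cara < Dax; Dax is the taller of the two.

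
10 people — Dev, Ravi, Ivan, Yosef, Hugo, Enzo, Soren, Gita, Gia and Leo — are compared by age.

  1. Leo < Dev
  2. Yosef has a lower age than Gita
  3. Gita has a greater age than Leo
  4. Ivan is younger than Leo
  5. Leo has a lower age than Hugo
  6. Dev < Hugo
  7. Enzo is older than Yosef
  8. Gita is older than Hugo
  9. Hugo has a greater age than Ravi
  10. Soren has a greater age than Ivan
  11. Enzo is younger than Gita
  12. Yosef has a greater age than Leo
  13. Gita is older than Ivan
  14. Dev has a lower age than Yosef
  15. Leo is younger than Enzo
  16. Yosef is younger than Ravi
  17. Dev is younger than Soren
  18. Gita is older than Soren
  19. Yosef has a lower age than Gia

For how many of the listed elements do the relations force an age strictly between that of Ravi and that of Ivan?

3

Chaining upward from Ivan reaches: Leo, Dev, Yosef, Soren, Enzo, Hugo, Gita, Gia.
Chaining downward from Ravi reaches: Leo, Dev, Yosef.
Strictly between Ivan and Ravi are those in both lists: Leo, Dev, Yosef — 3 elements.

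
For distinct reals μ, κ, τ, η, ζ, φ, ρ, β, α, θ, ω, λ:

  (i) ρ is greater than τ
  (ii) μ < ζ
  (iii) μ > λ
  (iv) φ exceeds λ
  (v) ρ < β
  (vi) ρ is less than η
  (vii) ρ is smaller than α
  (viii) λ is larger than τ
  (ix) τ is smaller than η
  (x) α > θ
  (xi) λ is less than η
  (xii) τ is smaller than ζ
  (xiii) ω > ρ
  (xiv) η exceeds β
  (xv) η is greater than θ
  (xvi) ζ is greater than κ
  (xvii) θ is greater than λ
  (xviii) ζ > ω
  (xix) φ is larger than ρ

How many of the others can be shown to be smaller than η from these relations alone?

Directly below η: τ, λ, θ, ρ, β.
Nothing else is reachable below η; 5 in all.

5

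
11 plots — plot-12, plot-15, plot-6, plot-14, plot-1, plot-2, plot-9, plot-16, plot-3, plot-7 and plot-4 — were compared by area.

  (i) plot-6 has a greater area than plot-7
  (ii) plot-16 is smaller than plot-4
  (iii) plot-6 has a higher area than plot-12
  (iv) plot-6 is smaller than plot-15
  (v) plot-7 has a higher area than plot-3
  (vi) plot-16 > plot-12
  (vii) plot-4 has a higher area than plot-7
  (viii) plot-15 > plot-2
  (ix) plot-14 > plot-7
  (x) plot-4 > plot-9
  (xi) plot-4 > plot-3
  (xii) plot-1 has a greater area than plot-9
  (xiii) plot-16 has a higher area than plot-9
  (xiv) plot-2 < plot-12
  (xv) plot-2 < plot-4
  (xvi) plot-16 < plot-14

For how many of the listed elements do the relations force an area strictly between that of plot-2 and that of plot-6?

The relations place plot-2 below plot-6. An element lies strictly between them when it is forced above plot-2 and also forced below plot-6.
Above plot-2: {plot-12, plot-16, plot-4, plot-15, plot-14}. Below plot-6: {plot-12, plot-3, plot-7}.
Intersection: {plot-12} — 1.

1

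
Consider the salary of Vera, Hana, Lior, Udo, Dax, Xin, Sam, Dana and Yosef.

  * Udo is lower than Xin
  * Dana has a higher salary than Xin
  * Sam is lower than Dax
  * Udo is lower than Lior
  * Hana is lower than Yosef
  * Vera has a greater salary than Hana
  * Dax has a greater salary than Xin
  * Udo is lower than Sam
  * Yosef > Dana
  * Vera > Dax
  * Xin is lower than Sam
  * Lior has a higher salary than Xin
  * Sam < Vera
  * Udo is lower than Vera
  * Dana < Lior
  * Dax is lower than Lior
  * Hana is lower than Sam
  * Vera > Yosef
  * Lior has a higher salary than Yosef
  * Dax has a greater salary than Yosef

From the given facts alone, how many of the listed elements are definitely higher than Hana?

5

The elements the relations force above Hana are Yosef, Sam, Dax, Lior, Vera — no chain reaches any other.
That is 5.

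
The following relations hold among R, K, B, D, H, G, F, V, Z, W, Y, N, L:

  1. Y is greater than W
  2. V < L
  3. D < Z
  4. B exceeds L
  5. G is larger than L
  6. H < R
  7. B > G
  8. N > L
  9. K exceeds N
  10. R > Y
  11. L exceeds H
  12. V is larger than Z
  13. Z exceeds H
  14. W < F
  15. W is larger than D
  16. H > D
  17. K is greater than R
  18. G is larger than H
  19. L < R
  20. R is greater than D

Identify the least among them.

D

Chaining upward from D: directly above it, H, Z, W, R; then V, L, G, Y, K, F; then N, B.
That covers every other element, and nothing is given below D, so D is the least.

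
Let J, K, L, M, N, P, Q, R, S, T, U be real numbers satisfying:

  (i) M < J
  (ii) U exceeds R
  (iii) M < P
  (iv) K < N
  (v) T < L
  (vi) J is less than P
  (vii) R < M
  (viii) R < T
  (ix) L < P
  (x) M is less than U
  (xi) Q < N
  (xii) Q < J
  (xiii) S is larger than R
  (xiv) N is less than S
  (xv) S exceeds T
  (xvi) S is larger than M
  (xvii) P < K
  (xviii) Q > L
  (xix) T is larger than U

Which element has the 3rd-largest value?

K

The consecutive relations fix a unique order: R < M < U < T < L < Q < J < P < K < N < S.
Counting 3 from the largest end gives K.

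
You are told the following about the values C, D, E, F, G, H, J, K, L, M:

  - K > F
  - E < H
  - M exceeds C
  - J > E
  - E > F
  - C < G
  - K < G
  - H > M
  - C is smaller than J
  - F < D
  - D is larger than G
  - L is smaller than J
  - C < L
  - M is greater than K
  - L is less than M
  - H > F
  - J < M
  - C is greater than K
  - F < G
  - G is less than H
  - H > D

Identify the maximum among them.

Chaining downward from H: directly below it, F, G, E, M, D; then K, C, L, J.
That covers every other element, and nothing is given above H, so H is the maximum.

H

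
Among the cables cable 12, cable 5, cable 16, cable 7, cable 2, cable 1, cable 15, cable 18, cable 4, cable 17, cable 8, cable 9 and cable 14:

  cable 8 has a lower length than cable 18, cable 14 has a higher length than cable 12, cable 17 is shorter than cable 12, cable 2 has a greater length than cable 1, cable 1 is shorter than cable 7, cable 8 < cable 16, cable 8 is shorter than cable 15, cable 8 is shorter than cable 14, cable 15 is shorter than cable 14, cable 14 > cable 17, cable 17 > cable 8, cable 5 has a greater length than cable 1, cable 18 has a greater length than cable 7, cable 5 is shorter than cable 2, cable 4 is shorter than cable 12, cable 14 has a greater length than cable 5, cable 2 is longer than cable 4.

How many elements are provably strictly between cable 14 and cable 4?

Chaining upward from cable 4 reaches: cable 12, cable 2.
Chaining downward from cable 14 reaches: cable 1, cable 8, cable 15, cable 17, cable 5, cable 12.
Strictly between cable 4 and cable 14 are those in both lists: cable 12 — 1 element.

1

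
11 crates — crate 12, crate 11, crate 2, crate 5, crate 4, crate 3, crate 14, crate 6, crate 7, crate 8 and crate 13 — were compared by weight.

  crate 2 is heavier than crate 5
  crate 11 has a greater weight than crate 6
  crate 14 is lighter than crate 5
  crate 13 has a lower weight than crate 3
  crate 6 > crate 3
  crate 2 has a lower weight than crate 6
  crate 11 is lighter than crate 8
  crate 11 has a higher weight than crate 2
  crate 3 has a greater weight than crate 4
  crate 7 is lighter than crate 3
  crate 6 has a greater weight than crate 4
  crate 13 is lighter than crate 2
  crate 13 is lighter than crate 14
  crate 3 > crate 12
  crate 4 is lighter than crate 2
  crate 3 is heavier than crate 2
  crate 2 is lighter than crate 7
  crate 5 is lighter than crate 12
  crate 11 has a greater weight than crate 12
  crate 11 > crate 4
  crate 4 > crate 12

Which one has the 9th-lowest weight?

Chaining the given pairs: crate 13 < crate 14 < crate 5 < crate 12 < crate 4 < crate 2 < crate 7 < crate 3 < crate 6 < crate 11 < crate 8.
Counting 9 from the smallest end gives crate 6.

crate 6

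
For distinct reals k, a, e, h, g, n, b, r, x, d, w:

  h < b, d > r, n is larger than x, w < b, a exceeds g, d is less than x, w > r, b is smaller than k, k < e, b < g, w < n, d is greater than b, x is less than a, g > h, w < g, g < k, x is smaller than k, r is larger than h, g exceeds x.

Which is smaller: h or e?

h < r and r < w give h < w.
With w < b: h < r < w < b.
With b < d: h < r < w < b < d.
Then d < x extends the chain to x.
Then x < g extends the chain to g.
With g < k: h < r < w < b < d < x < g < k.
Then k < e extends the chain to e.
So h < e; h is the smaller of the two.

h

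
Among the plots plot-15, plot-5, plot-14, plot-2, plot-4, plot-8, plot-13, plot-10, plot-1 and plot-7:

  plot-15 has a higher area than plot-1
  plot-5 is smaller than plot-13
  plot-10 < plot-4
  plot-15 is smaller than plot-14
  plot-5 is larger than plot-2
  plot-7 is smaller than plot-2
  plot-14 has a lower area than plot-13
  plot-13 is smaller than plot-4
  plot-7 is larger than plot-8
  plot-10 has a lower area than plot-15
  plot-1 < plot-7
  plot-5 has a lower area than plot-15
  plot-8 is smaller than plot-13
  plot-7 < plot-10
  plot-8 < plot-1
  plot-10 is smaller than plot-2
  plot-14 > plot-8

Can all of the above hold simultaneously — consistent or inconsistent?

consistent

The single ordering plot-8 < plot-1 < plot-7 < plot-10 < plot-2 < plot-5 < plot-15 < plot-14 < plot-13 < plot-4 satisfies every listed relation, so no contradiction arises.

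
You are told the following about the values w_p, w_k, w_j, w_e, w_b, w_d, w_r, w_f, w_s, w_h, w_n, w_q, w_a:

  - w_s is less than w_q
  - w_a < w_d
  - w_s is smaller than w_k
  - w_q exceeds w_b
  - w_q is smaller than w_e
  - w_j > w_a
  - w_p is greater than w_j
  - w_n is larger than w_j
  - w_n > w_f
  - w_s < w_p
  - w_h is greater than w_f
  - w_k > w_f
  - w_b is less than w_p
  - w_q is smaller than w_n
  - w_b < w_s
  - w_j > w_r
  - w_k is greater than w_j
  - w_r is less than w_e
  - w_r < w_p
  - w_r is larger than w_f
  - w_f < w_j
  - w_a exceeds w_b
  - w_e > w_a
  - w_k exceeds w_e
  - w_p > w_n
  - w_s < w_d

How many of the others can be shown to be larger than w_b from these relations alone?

9

From w_b the given relations immediately reach w_a, w_s, w_q, w_p.
From those, w_j, w_n, w_e, w_d, w_k — 9 in total.
No other element is forced above w_b by the given relations, so the count is 9.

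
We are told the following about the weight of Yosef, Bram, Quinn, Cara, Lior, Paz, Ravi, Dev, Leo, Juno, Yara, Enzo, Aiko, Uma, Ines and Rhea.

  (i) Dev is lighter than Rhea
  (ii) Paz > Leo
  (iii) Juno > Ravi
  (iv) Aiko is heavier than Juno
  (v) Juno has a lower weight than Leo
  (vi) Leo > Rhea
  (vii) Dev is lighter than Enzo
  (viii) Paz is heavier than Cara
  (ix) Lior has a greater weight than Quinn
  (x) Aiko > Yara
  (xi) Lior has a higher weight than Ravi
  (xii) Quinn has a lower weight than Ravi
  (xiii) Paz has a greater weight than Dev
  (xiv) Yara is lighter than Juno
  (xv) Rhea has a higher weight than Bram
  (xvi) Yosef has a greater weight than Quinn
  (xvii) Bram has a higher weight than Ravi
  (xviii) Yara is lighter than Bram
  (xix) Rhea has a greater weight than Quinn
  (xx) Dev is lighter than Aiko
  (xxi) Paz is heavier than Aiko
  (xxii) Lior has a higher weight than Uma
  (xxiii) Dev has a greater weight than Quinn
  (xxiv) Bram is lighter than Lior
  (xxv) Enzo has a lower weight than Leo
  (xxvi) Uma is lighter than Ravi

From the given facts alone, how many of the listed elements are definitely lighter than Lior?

The elements the relations force below Lior are Quinn, Yara, Uma, Ravi, Bram — no chain reaches any other.
That is 5.

5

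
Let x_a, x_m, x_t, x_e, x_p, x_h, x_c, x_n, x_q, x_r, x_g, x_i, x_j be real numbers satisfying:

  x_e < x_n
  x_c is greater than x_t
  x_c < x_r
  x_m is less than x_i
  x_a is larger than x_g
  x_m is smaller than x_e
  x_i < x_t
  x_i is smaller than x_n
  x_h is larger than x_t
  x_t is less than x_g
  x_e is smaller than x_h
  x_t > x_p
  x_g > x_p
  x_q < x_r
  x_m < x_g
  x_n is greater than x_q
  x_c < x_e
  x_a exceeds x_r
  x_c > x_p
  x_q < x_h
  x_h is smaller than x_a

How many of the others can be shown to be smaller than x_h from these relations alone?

7

From x_h the given relations immediately reach x_q, x_t, x_e.
From those, x_p, x_m, x_i, x_c — 7 in total.
Nothing else is reachable below x_h; 7 in all.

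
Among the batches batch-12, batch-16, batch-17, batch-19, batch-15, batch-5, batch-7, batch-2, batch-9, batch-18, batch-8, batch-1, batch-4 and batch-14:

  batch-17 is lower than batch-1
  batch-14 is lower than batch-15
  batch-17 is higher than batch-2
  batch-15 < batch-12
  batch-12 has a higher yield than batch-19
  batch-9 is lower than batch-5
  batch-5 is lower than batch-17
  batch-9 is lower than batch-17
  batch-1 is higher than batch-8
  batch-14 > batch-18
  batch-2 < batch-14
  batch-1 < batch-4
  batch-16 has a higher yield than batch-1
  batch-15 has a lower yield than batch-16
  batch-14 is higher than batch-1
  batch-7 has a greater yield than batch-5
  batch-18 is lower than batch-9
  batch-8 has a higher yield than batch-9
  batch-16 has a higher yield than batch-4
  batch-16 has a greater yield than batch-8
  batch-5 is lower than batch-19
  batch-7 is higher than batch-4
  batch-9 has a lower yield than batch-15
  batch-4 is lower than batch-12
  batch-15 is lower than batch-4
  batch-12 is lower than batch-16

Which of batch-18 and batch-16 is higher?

batch-18 < batch-9 and batch-9 < batch-5 give batch-18 < batch-5.
Then batch-5 < batch-17 extends the chain to batch-17.
Then batch-17 < batch-1 extends the chain to batch-1.
With batch-1 < batch-14: batch-18 < batch-9 < batch-5 < batch-17 < batch-1 < batch-14.
With batch-14 < batch-15: batch-18 < batch-9 < batch-5 < batch-17 < batch-1 < batch-14 < batch-15.
Then batch-15 < batch-4 extends the chain to batch-4.
With batch-4 < batch-12: batch-18 < batch-9 < batch-5 < batch-17 < batch-1 < batch-14 < batch-15 < batch-4 < batch-12.
Then batch-12 < batch-16 extends the chain to batch-16.
So batch-18 < batch-16; batch-16 is the higher of the two.

batch-16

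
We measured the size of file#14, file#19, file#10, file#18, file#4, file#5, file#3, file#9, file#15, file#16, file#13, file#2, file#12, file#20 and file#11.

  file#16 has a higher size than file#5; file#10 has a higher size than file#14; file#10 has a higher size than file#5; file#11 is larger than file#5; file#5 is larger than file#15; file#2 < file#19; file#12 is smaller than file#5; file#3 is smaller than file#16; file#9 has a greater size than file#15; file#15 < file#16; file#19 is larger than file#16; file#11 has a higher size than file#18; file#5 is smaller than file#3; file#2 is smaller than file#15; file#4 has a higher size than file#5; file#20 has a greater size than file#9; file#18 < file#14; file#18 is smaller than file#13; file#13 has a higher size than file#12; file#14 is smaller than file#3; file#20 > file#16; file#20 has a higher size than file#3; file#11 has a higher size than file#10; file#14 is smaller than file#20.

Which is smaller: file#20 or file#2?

file#2 < file#15 < file#5 < file#3 < file#16 < file#20, by transitivity through file#15, file#5, file#3, file#16.
So file#2 < file#20; file#2 is the smaller of the two.

file#2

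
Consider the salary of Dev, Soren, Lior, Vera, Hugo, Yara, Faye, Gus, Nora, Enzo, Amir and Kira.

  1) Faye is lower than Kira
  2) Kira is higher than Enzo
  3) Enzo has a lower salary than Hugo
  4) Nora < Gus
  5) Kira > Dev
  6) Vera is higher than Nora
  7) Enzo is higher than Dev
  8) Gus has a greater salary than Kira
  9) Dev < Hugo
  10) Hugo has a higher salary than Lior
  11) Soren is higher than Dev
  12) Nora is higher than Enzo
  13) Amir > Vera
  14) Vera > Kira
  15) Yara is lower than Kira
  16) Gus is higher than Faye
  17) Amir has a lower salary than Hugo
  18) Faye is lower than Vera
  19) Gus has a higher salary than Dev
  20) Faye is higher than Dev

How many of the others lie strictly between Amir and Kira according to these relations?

1

Chaining upward from Kira reaches: Vera, Gus, Hugo.
Chaining downward from Amir reaches: Dev, Yara, Enzo, Nora, Faye, Vera.
Strictly between Kira and Amir are those in both lists: Vera — 1 element.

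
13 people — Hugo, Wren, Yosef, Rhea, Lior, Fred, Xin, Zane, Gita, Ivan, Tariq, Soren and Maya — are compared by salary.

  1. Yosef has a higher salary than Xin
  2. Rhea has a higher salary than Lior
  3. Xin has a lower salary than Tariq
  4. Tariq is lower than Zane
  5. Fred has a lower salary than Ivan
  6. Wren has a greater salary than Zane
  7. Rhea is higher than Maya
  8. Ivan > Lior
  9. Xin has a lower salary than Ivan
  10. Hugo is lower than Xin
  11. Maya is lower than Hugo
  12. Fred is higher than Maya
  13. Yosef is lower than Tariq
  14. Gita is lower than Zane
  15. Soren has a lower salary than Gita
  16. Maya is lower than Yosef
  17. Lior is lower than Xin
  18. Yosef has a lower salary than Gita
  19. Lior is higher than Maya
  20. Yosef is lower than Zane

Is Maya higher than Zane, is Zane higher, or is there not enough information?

Maya < Hugo and Hugo < Xin give Maya < Xin.
With Xin < Yosef: Maya < Hugo < Xin < Yosef.
With Yosef < Gita: Maya < Hugo < Xin < Yosef < Gita.
Then Gita < Zane extends the chain to Zane.
So Zane is higher.

Zane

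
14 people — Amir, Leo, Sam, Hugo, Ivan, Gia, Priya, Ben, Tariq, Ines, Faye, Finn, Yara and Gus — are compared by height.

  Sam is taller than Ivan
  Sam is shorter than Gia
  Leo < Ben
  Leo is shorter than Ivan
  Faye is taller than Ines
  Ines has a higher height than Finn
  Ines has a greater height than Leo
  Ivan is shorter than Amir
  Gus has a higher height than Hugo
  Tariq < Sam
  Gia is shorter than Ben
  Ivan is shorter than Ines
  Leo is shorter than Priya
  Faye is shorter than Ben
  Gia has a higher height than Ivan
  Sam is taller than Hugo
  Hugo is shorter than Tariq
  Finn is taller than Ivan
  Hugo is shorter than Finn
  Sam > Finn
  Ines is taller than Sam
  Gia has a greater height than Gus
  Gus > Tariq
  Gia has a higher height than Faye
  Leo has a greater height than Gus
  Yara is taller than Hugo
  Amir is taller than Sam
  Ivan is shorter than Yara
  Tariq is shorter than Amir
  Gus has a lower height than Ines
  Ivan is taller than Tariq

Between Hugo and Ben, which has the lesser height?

Hugo

Hugo < Tariq and Tariq < Gus give Hugo < Gus.
Then Gus < Leo extends the chain to Leo.
With Leo < Ivan: Hugo < Tariq < Gus < Leo < Ivan.
With Ivan < Finn: Hugo < Tariq < Gus < Leo < Ivan < Finn.
Then Finn < Sam extends the chain to Sam.
With Sam < Ines: Hugo < Tariq < Gus < Leo < Ivan < Finn < Sam < Ines.
With Ines < Faye: Hugo < Tariq < Gus < Leo < Ivan < Finn < Sam < Ines < Faye.
Then Faye < Gia extends the chain to Gia.
With Gia < Ben: Hugo < Tariq < Gus < Leo < Ivan < Finn < Sam < Ines < Faye < Gia < Ben.
So Hugo < Ben; Hugo is the shorter of the two.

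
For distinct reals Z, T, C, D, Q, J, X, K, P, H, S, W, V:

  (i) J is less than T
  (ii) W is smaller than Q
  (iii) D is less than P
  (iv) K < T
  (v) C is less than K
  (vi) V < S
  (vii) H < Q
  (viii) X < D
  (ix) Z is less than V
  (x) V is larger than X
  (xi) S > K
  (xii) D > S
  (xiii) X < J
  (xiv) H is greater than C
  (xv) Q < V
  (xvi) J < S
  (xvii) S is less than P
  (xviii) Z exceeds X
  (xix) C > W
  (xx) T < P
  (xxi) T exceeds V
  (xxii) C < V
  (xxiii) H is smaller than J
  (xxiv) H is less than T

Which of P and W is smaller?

W

Chaining the given relations: W < C < H < Q < V < S < P.
So W < P; W is the smaller of the two.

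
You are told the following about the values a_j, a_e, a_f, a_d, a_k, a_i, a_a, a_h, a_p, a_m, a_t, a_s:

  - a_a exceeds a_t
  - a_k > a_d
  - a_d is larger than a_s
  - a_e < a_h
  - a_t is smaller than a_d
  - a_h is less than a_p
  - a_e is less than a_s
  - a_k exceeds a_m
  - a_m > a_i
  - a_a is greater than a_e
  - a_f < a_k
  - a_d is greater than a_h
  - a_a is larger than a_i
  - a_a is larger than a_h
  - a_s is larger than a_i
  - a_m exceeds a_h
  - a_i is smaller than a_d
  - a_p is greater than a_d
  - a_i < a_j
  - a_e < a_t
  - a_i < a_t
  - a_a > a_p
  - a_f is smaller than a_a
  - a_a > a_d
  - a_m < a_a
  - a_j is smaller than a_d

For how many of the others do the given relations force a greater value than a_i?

The elements the relations force above a_i are a_t, a_s, a_j, a_d, a_m, a_p, a_a, a_k — no chain reaches any other.
That is 8.

8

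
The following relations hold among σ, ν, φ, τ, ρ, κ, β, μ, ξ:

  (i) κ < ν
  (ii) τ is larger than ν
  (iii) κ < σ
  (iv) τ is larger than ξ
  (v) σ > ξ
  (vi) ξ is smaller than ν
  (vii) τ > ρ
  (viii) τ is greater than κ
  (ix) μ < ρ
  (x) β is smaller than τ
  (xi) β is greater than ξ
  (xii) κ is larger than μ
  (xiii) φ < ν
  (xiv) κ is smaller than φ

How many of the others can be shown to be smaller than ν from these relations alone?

4

Directly below ν: ξ, κ, φ.
One step further: μ (4 so far).
Nothing else is reachable below ν; 4 in all.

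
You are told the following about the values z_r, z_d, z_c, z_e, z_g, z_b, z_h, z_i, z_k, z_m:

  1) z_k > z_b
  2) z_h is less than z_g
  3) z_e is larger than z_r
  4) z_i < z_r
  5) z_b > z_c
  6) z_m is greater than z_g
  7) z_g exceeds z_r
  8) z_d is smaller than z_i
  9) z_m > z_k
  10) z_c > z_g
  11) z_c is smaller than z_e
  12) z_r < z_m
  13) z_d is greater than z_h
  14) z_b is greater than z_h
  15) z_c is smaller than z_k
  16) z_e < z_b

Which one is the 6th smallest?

Chaining the given pairs: z_h < z_d < z_i < z_r < z_g < z_c < z_e < z_b < z_k < z_m.
Counting 6 from the smallest end gives z_c.

z_c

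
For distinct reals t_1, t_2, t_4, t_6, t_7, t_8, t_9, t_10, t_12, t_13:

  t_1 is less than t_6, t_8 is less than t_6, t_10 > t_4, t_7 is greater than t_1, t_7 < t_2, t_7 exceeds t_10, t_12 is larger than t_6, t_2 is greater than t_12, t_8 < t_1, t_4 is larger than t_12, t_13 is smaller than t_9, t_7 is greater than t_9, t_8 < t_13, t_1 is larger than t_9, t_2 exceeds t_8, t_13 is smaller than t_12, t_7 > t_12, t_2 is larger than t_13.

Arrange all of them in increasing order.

The consecutive links are each given: t_8 < t_13; t_13 < t_9; t_9 < t_1; t_1 < t_6; t_6 < t_12; t_12 < t_4; t_4 < t_10; t_10 < t_7; t_7 < t_2.

t_8 < t_13 < t_9 < t_1 < t_6 < t_12 < t_4 < t_10 < t_7 < t_2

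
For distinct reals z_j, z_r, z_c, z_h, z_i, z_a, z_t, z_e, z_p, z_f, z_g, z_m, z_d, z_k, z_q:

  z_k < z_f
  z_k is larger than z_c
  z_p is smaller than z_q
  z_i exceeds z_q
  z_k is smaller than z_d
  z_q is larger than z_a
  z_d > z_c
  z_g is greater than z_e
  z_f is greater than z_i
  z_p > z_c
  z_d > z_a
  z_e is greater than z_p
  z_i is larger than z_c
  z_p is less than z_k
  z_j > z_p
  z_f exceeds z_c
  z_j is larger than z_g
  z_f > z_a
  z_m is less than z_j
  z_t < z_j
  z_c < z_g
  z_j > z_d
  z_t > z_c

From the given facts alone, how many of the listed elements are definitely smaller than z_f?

The elements the relations force below z_f are z_c, z_p, z_a, z_q, z_i, z_k — no chain reaches any other.
That is 6.

6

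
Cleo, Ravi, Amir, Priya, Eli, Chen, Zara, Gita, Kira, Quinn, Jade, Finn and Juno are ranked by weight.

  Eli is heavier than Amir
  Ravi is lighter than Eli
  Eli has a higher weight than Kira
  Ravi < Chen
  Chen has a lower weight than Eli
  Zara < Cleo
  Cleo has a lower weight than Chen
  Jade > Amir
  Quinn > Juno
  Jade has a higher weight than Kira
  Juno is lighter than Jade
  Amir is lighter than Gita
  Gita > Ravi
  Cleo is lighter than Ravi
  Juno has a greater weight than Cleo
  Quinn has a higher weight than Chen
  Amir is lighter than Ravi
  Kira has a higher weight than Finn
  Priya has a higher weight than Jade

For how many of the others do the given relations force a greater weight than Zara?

9

From Zara the given relations immediately reach Cleo.
From those, Ravi, Juno, Chen — 4 in total.
From those, Gita, Eli, Quinn, Jade — 8 in total.
From those, Priya — 9 in total.
No other element is forced above Zara by the given relations, so the count is 9.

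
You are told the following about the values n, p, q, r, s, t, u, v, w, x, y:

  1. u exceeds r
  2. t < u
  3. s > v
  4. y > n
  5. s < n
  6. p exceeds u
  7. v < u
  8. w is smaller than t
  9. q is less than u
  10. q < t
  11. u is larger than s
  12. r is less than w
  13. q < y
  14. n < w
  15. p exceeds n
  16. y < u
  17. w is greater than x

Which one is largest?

p

v is not greatest since v < u; q is not greatest since q < y; s is not greatest since s < n; r is not greatest since r < w; n is not greatest since n < p; y is not greatest since y < u; x is not greatest since x < w; w is not greatest since w < t; t is not greatest since t < u; u is not greatest since u < p.
Only p has nothing above it, so p is the largest.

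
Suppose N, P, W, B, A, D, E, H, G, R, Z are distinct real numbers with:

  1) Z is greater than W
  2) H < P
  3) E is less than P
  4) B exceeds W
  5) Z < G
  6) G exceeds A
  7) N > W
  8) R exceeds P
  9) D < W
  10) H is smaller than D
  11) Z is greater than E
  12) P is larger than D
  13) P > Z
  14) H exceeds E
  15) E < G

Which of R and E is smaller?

The relevant relations are E < H; H < D; D < W; W < Z; Z < P; P < R.
Chaining these gives E < H < D < W < Z < P < R.
So E < R; E is the smaller of the two.

E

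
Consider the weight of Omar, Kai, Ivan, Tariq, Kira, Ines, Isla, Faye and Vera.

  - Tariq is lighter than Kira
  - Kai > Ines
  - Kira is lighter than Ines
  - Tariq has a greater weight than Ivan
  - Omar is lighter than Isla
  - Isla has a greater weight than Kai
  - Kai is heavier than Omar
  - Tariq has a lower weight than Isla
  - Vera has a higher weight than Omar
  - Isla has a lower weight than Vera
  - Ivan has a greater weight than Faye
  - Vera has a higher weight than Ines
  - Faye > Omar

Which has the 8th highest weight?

Chaining the given pairs: Omar < Faye < Ivan < Tariq < Kira < Ines < Kai < Isla < Vera.
Counting 8 from the largest end gives Faye.

Faye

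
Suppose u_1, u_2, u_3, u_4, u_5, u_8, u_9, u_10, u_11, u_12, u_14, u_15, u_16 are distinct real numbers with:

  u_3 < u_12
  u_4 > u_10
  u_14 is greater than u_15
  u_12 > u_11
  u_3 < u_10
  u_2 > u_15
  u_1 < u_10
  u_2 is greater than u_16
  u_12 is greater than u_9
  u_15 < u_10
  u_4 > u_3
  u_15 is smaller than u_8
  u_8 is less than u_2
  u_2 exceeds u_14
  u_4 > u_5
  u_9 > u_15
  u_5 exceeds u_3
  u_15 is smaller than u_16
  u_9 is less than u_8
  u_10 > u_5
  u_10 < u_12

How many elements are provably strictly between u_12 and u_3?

The relations place u_3 below u_12. An element lies strictly between them when it is forced above u_3 and also forced below u_12.
Above u_3: {u_5, u_10, u_4}. Below u_12: {u_15, u_5, u_9, u_11, u_1, u_10}.
Intersection: {u_5, u_10} — 2.

2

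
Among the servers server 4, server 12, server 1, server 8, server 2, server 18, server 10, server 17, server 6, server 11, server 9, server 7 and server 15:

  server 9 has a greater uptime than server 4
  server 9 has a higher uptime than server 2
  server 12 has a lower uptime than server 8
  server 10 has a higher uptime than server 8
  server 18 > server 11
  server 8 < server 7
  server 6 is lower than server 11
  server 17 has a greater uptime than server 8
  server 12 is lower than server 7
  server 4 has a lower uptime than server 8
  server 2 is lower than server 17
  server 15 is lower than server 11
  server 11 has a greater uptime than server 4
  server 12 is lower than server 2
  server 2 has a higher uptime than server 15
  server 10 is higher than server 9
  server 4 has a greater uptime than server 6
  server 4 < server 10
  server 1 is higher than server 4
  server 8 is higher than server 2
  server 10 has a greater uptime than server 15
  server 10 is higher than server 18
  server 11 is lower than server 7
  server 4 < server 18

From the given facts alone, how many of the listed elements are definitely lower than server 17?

Directly below server 17: server 2, server 8.
One step further: server 15, server 12, server 4 (5 so far).
One step further: server 6 (6 so far).
No other element is forced below server 17 by the given relations, so the count is 6.

6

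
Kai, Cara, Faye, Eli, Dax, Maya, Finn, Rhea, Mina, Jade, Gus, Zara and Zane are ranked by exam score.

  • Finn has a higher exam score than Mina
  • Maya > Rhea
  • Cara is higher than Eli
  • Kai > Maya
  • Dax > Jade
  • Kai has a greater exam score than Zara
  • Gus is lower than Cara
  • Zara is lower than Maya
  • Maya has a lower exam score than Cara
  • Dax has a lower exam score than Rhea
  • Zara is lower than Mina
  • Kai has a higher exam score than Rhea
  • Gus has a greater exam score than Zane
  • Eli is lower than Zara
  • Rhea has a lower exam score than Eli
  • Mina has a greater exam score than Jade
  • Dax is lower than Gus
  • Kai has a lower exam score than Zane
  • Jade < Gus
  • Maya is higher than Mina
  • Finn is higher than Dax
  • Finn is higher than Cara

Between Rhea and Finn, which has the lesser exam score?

Rhea

Rhea < Eli and Eli < Zara give Rhea < Zara.
Then Zara < Mina extends the chain to Mina.
With Mina < Maya: Rhea < Eli < Zara < Mina < Maya.
Then Maya < Kai extends the chain to Kai.
With Kai < Zane: Rhea < Eli < Zara < Mina < Maya < Kai < Zane.
Then Zane < Gus extends the chain to Gus.
Then Gus < Cara extends the chain to Cara.
Then Cara < Finn extends the chain to Finn.
So Rhea < Finn; Rhea is the lower of the two.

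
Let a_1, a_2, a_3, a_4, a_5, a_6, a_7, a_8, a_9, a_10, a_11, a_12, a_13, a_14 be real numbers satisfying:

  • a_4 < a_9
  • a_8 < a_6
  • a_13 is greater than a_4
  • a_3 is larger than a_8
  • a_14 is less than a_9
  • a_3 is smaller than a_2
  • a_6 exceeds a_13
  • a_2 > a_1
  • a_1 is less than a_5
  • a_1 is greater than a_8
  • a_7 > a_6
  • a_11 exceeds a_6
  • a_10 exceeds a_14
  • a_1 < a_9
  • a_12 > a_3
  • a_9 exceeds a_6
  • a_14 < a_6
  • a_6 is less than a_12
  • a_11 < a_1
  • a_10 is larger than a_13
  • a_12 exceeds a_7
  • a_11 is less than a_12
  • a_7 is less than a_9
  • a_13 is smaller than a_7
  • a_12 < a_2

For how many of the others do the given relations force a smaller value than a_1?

The elements the relations force below a_1 are a_4, a_13, a_8, a_14, a_6, a_11 — no chain reaches any other.
That is 6.

6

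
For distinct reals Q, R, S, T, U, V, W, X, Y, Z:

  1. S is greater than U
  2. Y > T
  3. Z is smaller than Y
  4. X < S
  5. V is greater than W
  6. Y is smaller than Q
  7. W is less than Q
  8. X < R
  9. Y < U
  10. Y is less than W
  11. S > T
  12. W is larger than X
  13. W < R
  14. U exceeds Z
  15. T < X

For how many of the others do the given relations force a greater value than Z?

7

Directly above Z: Y, U.
One step further: W, Q, S (5 so far).
One step further: R, V (7 so far).
Nothing else is reachable above Z; 7 in all.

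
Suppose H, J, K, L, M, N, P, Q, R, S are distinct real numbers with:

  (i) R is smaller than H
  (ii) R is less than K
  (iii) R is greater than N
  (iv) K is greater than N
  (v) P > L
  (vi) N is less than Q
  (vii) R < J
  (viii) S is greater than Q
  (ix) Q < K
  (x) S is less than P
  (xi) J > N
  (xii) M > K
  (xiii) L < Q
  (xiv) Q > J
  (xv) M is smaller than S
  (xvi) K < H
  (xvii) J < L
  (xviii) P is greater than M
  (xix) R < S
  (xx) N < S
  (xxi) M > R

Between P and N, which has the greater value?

N < J and J < L give N < L.
With L < Q: N < J < L < Q.
Then Q < K extends the chain to K.
With K < M: N < J < L < Q < K < M.
Then M < P extends the chain to P.
So N < P; P is the larger of the two.

P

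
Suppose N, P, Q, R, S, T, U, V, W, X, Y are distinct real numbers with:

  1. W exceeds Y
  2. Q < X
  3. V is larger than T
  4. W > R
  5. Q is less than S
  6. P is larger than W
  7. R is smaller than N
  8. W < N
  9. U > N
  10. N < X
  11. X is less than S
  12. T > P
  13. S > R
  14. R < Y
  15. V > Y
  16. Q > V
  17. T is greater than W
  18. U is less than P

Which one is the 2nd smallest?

Y

Chaining the given pairs: R < Y < W < N < U < P < T < V < Q < X < S.
Counting 2 from the smallest end gives Y.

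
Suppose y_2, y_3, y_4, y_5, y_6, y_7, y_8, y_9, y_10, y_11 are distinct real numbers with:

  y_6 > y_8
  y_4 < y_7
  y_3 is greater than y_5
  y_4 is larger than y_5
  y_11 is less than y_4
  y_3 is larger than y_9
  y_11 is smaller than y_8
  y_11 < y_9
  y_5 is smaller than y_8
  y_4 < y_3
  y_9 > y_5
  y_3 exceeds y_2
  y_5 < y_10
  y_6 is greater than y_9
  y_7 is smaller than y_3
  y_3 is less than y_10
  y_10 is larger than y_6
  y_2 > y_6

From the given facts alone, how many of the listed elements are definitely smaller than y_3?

From y_3 the given relations immediately reach y_5, y_4, y_9, y_7, y_2.
From those, y_11, y_6 — 7 in total.
From those, y_8 — 8 in total.
No other element is forced below y_3 by the given relations, so the count is 8.

8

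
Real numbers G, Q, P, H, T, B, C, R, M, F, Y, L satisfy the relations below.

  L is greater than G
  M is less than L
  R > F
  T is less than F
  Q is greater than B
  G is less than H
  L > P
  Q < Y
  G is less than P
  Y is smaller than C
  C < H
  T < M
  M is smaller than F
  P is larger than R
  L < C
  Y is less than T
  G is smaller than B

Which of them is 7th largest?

M

The consecutive relations fix a unique order: G < B < Q < Y < T < M < F < R < P < L < C < H.
The 7th largest is M.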